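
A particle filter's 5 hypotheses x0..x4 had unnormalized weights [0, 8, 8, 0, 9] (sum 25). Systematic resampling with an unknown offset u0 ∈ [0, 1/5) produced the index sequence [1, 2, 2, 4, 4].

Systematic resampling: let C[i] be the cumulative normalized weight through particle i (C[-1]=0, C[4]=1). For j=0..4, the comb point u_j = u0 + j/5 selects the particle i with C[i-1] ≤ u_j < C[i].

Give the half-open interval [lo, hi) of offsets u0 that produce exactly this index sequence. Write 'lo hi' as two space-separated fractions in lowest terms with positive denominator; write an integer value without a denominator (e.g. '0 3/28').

3/25 1/5

C = [0, 8/25, 16/25, 16/25, 1]
j=0 picked index 1: u0 ∈ [0, 8/25)
j=1 picked index 2: u0 ∈ [3/25, 11/25)
j=2 picked index 2: u0 ∈ [-2/25, 6/25)
j=3 picked index 4: u0 ∈ [1/25, 2/5)
j=4 picked index 4: u0 ∈ [-4/25, 1/5)
intersection: [3/25, 1/5)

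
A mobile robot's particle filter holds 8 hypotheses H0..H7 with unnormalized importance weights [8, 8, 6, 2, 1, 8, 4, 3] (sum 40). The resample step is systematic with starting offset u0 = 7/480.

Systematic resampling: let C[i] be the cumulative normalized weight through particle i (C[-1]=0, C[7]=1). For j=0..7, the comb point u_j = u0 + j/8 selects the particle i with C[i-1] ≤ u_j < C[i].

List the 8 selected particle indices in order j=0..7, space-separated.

0 0 1 1 2 5 5 6

C = [1/5, 2/5, 11/20, 3/5, 5/8, 33/40, 37/40, 1]
j=0: u_0=7/480 ∈ [0, 1/5) → index 0
j=1: u_1=67/480 ∈ [0, 1/5) → index 0
j=2: u_2=127/480 ∈ [1/5, 2/5) → index 1
j=3: u_3=187/480 ∈ [1/5, 2/5) → index 1
j=4: u_4=247/480 ∈ [2/5, 11/20) → index 2
j=5: u_5=307/480 ∈ [5/8, 33/40) → index 5
j=6: u_6=367/480 ∈ [5/8, 33/40) → index 5
j=7: u_7=427/480 ∈ [33/40, 37/40) → index 6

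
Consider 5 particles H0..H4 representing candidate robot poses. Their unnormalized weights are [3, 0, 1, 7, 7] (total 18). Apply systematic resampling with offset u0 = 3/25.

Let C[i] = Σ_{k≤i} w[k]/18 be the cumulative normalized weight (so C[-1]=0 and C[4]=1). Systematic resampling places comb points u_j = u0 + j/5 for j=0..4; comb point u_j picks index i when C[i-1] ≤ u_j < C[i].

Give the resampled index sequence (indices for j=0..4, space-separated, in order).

0 3 3 4 4

C = [1/6, 1/6, 2/9, 11/18, 1]
j=0: u_0=3/25 ∈ [0, 1/6) → index 0
j=1: u_1=8/25 ∈ [2/9, 11/18) → index 3
j=2: u_2=13/25 ∈ [2/9, 11/18) → index 3
j=3: u_3=18/25 ∈ [11/18, 1) → index 4
j=4: u_4=23/25 ∈ [11/18, 1) → index 4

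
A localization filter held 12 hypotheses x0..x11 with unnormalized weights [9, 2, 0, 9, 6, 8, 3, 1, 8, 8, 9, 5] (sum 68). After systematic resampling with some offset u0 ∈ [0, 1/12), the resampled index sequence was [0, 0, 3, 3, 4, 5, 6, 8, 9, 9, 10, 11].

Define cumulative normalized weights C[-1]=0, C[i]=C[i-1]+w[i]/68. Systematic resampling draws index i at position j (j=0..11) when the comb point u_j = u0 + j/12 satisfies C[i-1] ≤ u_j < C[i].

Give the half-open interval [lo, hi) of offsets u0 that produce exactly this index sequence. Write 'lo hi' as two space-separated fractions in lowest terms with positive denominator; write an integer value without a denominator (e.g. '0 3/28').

1/102 3/68

C = [9/68, 11/68, 11/68, 5/17, 13/34, 1/2, 37/68, 19/34, 23/34, 27/34, 63/68, 1]
j=0 picked index 0: u0 ∈ [0, 9/68)
j=1 picked index 0: u0 ∈ [-1/12, 5/102)
j=2 picked index 3: u0 ∈ [-1/204, 13/102)
j=3 picked index 3: u0 ∈ [-3/34, 3/68)
j=4 picked index 4: u0 ∈ [-2/51, 5/102)
j=5 picked index 5: u0 ∈ [-7/204, 1/12)
j=6 picked index 6: u0 ∈ [0, 3/68)
j=7 picked index 8: u0 ∈ [-5/204, 19/204)
j=8 picked index 9: u0 ∈ [1/102, 13/102)
j=9 picked index 9: u0 ∈ [-5/68, 3/68)
j=10 picked index 10: u0 ∈ [-2/51, 19/204)
j=11 picked index 11: u0 ∈ [1/102, 1/12)
intersection: [1/102, 3/68)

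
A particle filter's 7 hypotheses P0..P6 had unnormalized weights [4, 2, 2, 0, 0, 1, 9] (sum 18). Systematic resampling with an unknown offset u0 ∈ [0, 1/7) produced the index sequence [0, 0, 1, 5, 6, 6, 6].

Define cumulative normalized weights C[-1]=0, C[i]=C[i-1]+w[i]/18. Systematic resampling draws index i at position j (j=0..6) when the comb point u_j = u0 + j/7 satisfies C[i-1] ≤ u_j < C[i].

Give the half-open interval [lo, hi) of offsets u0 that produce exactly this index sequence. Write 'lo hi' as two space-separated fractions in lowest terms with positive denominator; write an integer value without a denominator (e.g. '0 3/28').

1/63 1/21

C = [2/9, 1/3, 4/9, 4/9, 4/9, 1/2, 1]
j=0 picked index 0: u0 ∈ [0, 2/9)
j=1 picked index 0: u0 ∈ [-1/7, 5/63)
j=2 picked index 1: u0 ∈ [-4/63, 1/21)
j=3 picked index 5: u0 ∈ [1/63, 1/14)
j=4 picked index 6: u0 ∈ [-1/14, 3/7)
j=5 picked index 6: u0 ∈ [-3/14, 2/7)
j=6 picked index 6: u0 ∈ [-5/14, 1/7)
intersection: [1/63, 1/21)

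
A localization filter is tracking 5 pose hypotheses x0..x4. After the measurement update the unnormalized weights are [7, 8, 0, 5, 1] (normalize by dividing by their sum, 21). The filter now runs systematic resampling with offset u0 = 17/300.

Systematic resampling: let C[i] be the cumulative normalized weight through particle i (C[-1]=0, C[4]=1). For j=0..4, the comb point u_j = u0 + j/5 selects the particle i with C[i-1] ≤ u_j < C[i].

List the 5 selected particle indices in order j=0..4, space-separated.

C = [1/3, 5/7, 5/7, 20/21, 1]
j=0: u_0=17/300 ∈ [0, 1/3) → index 0
j=1: u_1=77/300 ∈ [0, 1/3) → index 0
j=2: u_2=137/300 ∈ [1/3, 5/7) → index 1
j=3: u_3=197/300 ∈ [1/3, 5/7) → index 1
j=4: u_4=257/300 ∈ [5/7, 20/21) → index 3

0 0 1 1 3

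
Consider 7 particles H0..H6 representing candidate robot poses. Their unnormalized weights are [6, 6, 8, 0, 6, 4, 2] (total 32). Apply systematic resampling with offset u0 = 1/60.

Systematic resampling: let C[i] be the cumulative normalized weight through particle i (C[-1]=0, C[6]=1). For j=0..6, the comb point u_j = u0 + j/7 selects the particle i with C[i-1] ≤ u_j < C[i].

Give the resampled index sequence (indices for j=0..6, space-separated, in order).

0 0 1 2 2 4 5

C = [3/16, 3/8, 5/8, 5/8, 13/16, 15/16, 1]
j=0: u_0=1/60 ∈ [0, 3/16) → index 0
j=1: u_1=67/420 ∈ [0, 3/16) → index 0
j=2: u_2=127/420 ∈ [3/16, 3/8) → index 1
j=3: u_3=187/420 ∈ [3/8, 5/8) → index 2
j=4: u_4=247/420 ∈ [3/8, 5/8) → index 2
j=5: u_5=307/420 ∈ [5/8, 13/16) → index 4
j=6: u_6=367/420 ∈ [13/16, 15/16) → index 5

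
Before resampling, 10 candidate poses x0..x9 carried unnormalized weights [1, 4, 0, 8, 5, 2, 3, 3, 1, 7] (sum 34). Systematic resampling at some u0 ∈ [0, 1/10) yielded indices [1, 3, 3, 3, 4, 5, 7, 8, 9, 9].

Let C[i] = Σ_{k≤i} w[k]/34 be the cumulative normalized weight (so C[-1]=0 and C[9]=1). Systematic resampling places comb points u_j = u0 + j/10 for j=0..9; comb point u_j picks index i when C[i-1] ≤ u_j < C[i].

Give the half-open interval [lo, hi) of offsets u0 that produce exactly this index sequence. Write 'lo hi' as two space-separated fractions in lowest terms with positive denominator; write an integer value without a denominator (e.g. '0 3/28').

13/170 7/85

C = [1/34, 5/34, 5/34, 13/34, 9/17, 10/17, 23/34, 13/17, 27/34, 1]
j=0 picked index 1: u0 ∈ [1/34, 5/34)
j=1 picked index 3: u0 ∈ [4/85, 24/85)
j=2 picked index 3: u0 ∈ [-9/170, 31/170)
j=3 picked index 3: u0 ∈ [-13/85, 7/85)
j=4 picked index 4: u0 ∈ [-3/170, 11/85)
j=5 picked index 5: u0 ∈ [1/34, 3/34)
j=6 picked index 7: u0 ∈ [13/170, 14/85)
j=7 picked index 8: u0 ∈ [11/170, 8/85)
j=8 picked index 9: u0 ∈ [-1/170, 1/5)
j=9 picked index 9: u0 ∈ [-9/85, 1/10)
intersection: [13/170, 7/85)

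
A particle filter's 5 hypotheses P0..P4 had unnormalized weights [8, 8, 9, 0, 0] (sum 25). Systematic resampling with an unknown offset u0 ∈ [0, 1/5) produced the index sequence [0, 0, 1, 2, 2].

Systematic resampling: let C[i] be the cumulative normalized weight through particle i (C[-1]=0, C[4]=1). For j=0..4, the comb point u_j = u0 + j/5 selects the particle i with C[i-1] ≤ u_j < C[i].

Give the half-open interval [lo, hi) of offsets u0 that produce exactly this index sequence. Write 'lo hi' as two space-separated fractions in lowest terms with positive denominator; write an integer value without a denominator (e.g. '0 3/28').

C = [8/25, 16/25, 1, 1, 1]
j=0 picked index 0: u0 ∈ [0, 8/25)
j=1 picked index 0: u0 ∈ [-1/5, 3/25)
j=2 picked index 1: u0 ∈ [-2/25, 6/25)
j=3 picked index 2: u0 ∈ [1/25, 2/5)
j=4 picked index 2: u0 ∈ [-4/25, 1/5)
intersection: [1/25, 3/25)

1/25 3/25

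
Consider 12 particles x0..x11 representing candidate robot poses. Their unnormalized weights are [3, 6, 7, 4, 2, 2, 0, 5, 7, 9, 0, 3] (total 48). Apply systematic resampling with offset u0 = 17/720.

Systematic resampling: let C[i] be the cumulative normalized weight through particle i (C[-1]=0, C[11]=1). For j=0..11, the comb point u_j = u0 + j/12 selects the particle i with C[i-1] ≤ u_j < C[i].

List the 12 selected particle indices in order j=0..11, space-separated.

C = [1/16, 3/16, 1/3, 5/12, 11/24, 1/2, 1/2, 29/48, 3/4, 15/16, 15/16, 1]
j=0: u_0=17/720 ∈ [0, 1/16) → index 0
j=1: u_1=77/720 ∈ [1/16, 3/16) → index 1
j=2: u_2=137/720 ∈ [3/16, 1/3) → index 2
j=3: u_3=197/720 ∈ [3/16, 1/3) → index 2
j=4: u_4=257/720 ∈ [1/3, 5/12) → index 3
j=5: u_5=317/720 ∈ [5/12, 11/24) → index 4
j=6: u_6=377/720 ∈ [1/2, 29/48) → index 7
j=7: u_7=437/720 ∈ [29/48, 3/4) → index 8
j=8: u_8=497/720 ∈ [29/48, 3/4) → index 8
j=9: u_9=557/720 ∈ [3/4, 15/16) → index 9
j=10: u_10=617/720 ∈ [3/4, 15/16) → index 9
j=11: u_11=677/720 ∈ [15/16, 1) → index 11

0 1 2 2 3 4 7 8 8 9 9 11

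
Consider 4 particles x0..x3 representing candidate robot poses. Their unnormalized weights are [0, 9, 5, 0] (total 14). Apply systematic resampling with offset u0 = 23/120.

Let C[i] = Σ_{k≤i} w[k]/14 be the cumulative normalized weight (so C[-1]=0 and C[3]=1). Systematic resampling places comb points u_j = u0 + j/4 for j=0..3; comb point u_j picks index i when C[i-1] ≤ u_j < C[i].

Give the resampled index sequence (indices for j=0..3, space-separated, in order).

C = [0, 9/14, 1, 1]
j=0: u_0=23/120 ∈ [0, 9/14) → index 1
j=1: u_1=53/120 ∈ [0, 9/14) → index 1
j=2: u_2=83/120 ∈ [9/14, 1) → index 2
j=3: u_3=113/120 ∈ [9/14, 1) → index 2

1 1 2 2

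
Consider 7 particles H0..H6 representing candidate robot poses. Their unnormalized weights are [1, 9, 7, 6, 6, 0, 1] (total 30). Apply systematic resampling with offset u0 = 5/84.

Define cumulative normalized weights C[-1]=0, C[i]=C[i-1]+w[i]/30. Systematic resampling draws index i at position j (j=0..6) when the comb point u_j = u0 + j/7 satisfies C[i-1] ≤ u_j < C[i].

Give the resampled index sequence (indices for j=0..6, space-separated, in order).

C = [1/30, 1/3, 17/30, 23/30, 29/30, 29/30, 1]
j=0: u_0=5/84 ∈ [1/30, 1/3) → index 1
j=1: u_1=17/84 ∈ [1/30, 1/3) → index 1
j=2: u_2=29/84 ∈ [1/3, 17/30) → index 2
j=3: u_3=41/84 ∈ [1/3, 17/30) → index 2
j=4: u_4=53/84 ∈ [17/30, 23/30) → index 3
j=5: u_5=65/84 ∈ [23/30, 29/30) → index 4
j=6: u_6=11/12 ∈ [23/30, 29/30) → index 4

1 1 2 2 3 4 4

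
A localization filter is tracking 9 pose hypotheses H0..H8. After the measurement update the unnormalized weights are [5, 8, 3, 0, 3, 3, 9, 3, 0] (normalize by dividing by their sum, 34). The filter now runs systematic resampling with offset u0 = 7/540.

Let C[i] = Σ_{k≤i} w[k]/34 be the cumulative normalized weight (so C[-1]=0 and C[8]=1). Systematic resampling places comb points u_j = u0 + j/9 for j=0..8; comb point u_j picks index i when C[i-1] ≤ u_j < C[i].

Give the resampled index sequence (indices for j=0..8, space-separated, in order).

0 0 1 1 2 5 6 6 6

C = [5/34, 13/34, 8/17, 8/17, 19/34, 11/17, 31/34, 1, 1]
j=0: u_0=7/540 ∈ [0, 5/34) → index 0
j=1: u_1=67/540 ∈ [0, 5/34) → index 0
j=2: u_2=127/540 ∈ [5/34, 13/34) → index 1
j=3: u_3=187/540 ∈ [5/34, 13/34) → index 1
j=4: u_4=247/540 ∈ [13/34, 8/17) → index 2
j=5: u_5=307/540 ∈ [19/34, 11/17) → index 5
j=6: u_6=367/540 ∈ [11/17, 31/34) → index 6
j=7: u_7=427/540 ∈ [11/17, 31/34) → index 6
j=8: u_8=487/540 ∈ [11/17, 31/34) → index 6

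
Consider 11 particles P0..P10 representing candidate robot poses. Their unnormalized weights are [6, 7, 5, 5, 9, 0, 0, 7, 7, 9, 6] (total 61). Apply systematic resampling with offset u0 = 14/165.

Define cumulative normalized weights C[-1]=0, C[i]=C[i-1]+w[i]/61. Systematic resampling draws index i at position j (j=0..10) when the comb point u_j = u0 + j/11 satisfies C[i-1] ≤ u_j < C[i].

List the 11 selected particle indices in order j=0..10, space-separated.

C = [6/61, 13/61, 18/61, 23/61, 32/61, 32/61, 32/61, 39/61, 46/61, 55/61, 1]
j=0: u_0=14/165 ∈ [0, 6/61) → index 0
j=1: u_1=29/165 ∈ [6/61, 13/61) → index 1
j=2: u_2=4/15 ∈ [13/61, 18/61) → index 2
j=3: u_3=59/165 ∈ [18/61, 23/61) → index 3
j=4: u_4=74/165 ∈ [23/61, 32/61) → index 4
j=5: u_5=89/165 ∈ [32/61, 39/61) → index 7
j=6: u_6=104/165 ∈ [32/61, 39/61) → index 7
j=7: u_7=119/165 ∈ [39/61, 46/61) → index 8
j=8: u_8=134/165 ∈ [46/61, 55/61) → index 9
j=9: u_9=149/165 ∈ [55/61, 1) → index 10
j=10: u_10=164/165 ∈ [55/61, 1) → index 10

0 1 2 3 4 7 7 8 9 10 10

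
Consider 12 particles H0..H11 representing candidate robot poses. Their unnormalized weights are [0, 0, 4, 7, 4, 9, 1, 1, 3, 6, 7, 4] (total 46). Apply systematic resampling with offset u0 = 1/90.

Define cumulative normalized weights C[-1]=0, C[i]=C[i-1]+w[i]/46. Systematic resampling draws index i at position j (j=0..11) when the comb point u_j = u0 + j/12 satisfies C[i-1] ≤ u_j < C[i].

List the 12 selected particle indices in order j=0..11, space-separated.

2 3 3 4 5 5 5 8 9 10 10 11

C = [0, 0, 2/23, 11/46, 15/46, 12/23, 25/46, 13/23, 29/46, 35/46, 21/23, 1]
j=0: u_0=1/90 ∈ [0, 2/23) → index 2
j=1: u_1=17/180 ∈ [2/23, 11/46) → index 3
j=2: u_2=8/45 ∈ [2/23, 11/46) → index 3
j=3: u_3=47/180 ∈ [11/46, 15/46) → index 4
j=4: u_4=31/90 ∈ [15/46, 12/23) → index 5
j=5: u_5=77/180 ∈ [15/46, 12/23) → index 5
j=6: u_6=23/45 ∈ [15/46, 12/23) → index 5
j=7: u_7=107/180 ∈ [13/23, 29/46) → index 8
j=8: u_8=61/90 ∈ [29/46, 35/46) → index 9
j=9: u_9=137/180 ∈ [35/46, 21/23) → index 10
j=10: u_10=38/45 ∈ [35/46, 21/23) → index 10
j=11: u_11=167/180 ∈ [21/23, 1) → index 11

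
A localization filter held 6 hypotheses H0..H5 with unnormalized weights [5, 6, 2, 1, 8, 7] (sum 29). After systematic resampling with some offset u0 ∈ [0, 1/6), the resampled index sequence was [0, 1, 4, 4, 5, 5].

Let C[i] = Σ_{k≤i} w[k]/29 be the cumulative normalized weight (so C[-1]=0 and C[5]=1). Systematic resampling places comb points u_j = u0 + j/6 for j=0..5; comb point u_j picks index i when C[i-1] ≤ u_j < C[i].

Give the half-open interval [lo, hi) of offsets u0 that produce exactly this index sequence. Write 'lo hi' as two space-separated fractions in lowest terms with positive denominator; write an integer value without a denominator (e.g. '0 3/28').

13/87 1/6

C = [5/29, 11/29, 13/29, 14/29, 22/29, 1]
j=0 picked index 0: u0 ∈ [0, 5/29)
j=1 picked index 1: u0 ∈ [1/174, 37/174)
j=2 picked index 4: u0 ∈ [13/87, 37/87)
j=3 picked index 4: u0 ∈ [-1/58, 15/58)
j=4 picked index 5: u0 ∈ [8/87, 1/3)
j=5 picked index 5: u0 ∈ [-13/174, 1/6)
intersection: [13/87, 1/6)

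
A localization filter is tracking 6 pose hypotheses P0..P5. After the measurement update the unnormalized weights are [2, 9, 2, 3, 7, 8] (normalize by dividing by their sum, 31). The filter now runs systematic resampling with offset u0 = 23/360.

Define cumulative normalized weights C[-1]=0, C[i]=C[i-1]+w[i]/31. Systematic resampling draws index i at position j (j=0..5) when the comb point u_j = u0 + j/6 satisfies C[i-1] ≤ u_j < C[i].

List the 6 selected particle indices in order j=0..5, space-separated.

0 1 2 4 4 5

C = [2/31, 11/31, 13/31, 16/31, 23/31, 1]
j=0: u_0=23/360 ∈ [0, 2/31) → index 0
j=1: u_1=83/360 ∈ [2/31, 11/31) → index 1
j=2: u_2=143/360 ∈ [11/31, 13/31) → index 2
j=3: u_3=203/360 ∈ [16/31, 23/31) → index 4
j=4: u_4=263/360 ∈ [16/31, 23/31) → index 4
j=5: u_5=323/360 ∈ [23/31, 1) → index 5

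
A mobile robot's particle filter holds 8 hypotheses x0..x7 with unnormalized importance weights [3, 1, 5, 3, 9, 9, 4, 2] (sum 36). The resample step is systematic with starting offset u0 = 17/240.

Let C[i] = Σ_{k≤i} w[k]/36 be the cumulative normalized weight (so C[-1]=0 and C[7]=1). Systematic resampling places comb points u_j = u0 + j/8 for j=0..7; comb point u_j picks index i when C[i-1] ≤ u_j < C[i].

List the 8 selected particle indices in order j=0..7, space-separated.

C = [1/12, 1/9, 1/4, 1/3, 7/12, 5/6, 17/18, 1]
j=0: u_0=17/240 ∈ [0, 1/12) → index 0
j=1: u_1=47/240 ∈ [1/9, 1/4) → index 2
j=2: u_2=77/240 ∈ [1/4, 1/3) → index 3
j=3: u_3=107/240 ∈ [1/3, 7/12) → index 4
j=4: u_4=137/240 ∈ [1/3, 7/12) → index 4
j=5: u_5=167/240 ∈ [7/12, 5/6) → index 5
j=6: u_6=197/240 ∈ [7/12, 5/6) → index 5
j=7: u_7=227/240 ∈ [17/18, 1) → index 7

0 2 3 4 4 5 5 7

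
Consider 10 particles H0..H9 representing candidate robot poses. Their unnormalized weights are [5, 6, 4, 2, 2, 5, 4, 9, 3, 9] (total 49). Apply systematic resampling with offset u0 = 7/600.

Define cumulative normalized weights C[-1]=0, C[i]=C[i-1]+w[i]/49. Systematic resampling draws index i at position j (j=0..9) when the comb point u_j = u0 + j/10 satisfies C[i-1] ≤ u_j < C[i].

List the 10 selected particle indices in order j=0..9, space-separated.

0 1 1 3 5 6 7 7 8 9

C = [5/49, 11/49, 15/49, 17/49, 19/49, 24/49, 4/7, 37/49, 40/49, 1]
j=0: u_0=7/600 ∈ [0, 5/49) → index 0
j=1: u_1=67/600 ∈ [5/49, 11/49) → index 1
j=2: u_2=127/600 ∈ [5/49, 11/49) → index 1
j=3: u_3=187/600 ∈ [15/49, 17/49) → index 3
j=4: u_4=247/600 ∈ [19/49, 24/49) → index 5
j=5: u_5=307/600 ∈ [24/49, 4/7) → index 6
j=6: u_6=367/600 ∈ [4/7, 37/49) → index 7
j=7: u_7=427/600 ∈ [4/7, 37/49) → index 7
j=8: u_8=487/600 ∈ [37/49, 40/49) → index 8
j=9: u_9=547/600 ∈ [40/49, 1) → index 9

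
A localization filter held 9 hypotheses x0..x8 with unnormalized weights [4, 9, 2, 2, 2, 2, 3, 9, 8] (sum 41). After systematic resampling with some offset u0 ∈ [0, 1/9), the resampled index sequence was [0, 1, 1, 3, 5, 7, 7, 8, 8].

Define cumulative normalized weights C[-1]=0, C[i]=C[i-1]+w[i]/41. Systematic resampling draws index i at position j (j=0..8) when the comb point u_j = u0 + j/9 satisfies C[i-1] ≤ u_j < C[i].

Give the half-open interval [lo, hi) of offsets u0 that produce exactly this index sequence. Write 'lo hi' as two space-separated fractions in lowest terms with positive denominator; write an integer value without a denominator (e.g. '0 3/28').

4/123 25/369

C = [4/41, 13/41, 15/41, 17/41, 19/41, 21/41, 24/41, 33/41, 1]
j=0 picked index 0: u0 ∈ [0, 4/41)
j=1 picked index 1: u0 ∈ [-5/369, 76/369)
j=2 picked index 1: u0 ∈ [-46/369, 35/369)
j=3 picked index 3: u0 ∈ [4/123, 10/123)
j=4 picked index 5: u0 ∈ [7/369, 25/369)
j=5 picked index 7: u0 ∈ [11/369, 92/369)
j=6 picked index 7: u0 ∈ [-10/123, 17/123)
j=7 picked index 8: u0 ∈ [10/369, 2/9)
j=8 picked index 8: u0 ∈ [-31/369, 1/9)
intersection: [4/123, 25/369)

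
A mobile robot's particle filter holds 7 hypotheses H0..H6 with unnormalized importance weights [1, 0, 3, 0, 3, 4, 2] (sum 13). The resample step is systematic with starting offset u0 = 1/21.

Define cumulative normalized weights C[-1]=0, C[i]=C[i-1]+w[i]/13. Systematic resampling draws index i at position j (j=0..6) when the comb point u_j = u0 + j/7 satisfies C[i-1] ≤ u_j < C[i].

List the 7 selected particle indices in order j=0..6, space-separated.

0 2 4 4 5 5 6

C = [1/13, 1/13, 4/13, 4/13, 7/13, 11/13, 1]
j=0: u_0=1/21 ∈ [0, 1/13) → index 0
j=1: u_1=4/21 ∈ [1/13, 4/13) → index 2
j=2: u_2=1/3 ∈ [4/13, 7/13) → index 4
j=3: u_3=10/21 ∈ [4/13, 7/13) → index 4
j=4: u_4=13/21 ∈ [7/13, 11/13) → index 5
j=5: u_5=16/21 ∈ [7/13, 11/13) → index 5
j=6: u_6=19/21 ∈ [11/13, 1) → index 6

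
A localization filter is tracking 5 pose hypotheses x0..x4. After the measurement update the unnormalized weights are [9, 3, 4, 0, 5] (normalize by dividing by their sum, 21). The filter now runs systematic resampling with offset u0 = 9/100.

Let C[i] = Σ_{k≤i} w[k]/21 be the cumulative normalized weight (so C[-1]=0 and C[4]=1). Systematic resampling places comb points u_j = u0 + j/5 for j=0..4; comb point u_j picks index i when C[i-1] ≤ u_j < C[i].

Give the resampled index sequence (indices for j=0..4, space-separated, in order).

C = [3/7, 4/7, 16/21, 16/21, 1]
j=0: u_0=9/100 ∈ [0, 3/7) → index 0
j=1: u_1=29/100 ∈ [0, 3/7) → index 0
j=2: u_2=49/100 ∈ [3/7, 4/7) → index 1
j=3: u_3=69/100 ∈ [4/7, 16/21) → index 2
j=4: u_4=89/100 ∈ [16/21, 1) → index 4

0 0 1 2 4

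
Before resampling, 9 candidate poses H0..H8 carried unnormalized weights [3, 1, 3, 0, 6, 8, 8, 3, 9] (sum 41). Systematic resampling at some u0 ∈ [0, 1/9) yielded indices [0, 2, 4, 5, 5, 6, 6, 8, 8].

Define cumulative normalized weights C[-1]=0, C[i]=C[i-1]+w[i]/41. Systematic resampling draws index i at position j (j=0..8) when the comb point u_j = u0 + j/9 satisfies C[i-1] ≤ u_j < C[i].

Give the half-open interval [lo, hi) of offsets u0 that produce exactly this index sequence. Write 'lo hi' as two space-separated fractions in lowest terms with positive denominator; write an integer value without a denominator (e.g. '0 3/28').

1/369 5/123

C = [3/41, 4/41, 7/41, 7/41, 13/41, 21/41, 29/41, 32/41, 1]
j=0 picked index 0: u0 ∈ [0, 3/41)
j=1 picked index 2: u0 ∈ [-5/369, 22/369)
j=2 picked index 4: u0 ∈ [-19/369, 35/369)
j=3 picked index 5: u0 ∈ [-2/123, 22/123)
j=4 picked index 5: u0 ∈ [-47/369, 25/369)
j=5 picked index 6: u0 ∈ [-16/369, 56/369)
j=6 picked index 6: u0 ∈ [-19/123, 5/123)
j=7 picked index 8: u0 ∈ [1/369, 2/9)
j=8 picked index 8: u0 ∈ [-40/369, 1/9)
intersection: [1/369, 5/123)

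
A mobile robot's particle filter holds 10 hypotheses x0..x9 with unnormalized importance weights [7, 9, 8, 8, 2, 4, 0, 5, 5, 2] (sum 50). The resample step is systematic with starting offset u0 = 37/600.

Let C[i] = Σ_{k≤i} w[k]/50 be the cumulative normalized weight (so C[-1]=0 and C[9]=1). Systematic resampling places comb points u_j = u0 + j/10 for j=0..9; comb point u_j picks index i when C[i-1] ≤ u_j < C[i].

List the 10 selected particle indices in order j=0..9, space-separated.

0 1 1 2 2 3 4 7 8 9

C = [7/50, 8/25, 12/25, 16/25, 17/25, 19/25, 19/25, 43/50, 24/25, 1]
j=0: u_0=37/600 ∈ [0, 7/50) → index 0
j=1: u_1=97/600 ∈ [7/50, 8/25) → index 1
j=2: u_2=157/600 ∈ [7/50, 8/25) → index 1
j=3: u_3=217/600 ∈ [8/25, 12/25) → index 2
j=4: u_4=277/600 ∈ [8/25, 12/25) → index 2
j=5: u_5=337/600 ∈ [12/25, 16/25) → index 3
j=6: u_6=397/600 ∈ [16/25, 17/25) → index 4
j=7: u_7=457/600 ∈ [19/25, 43/50) → index 7
j=8: u_8=517/600 ∈ [43/50, 24/25) → index 8
j=9: u_9=577/600 ∈ [24/25, 1) → index 9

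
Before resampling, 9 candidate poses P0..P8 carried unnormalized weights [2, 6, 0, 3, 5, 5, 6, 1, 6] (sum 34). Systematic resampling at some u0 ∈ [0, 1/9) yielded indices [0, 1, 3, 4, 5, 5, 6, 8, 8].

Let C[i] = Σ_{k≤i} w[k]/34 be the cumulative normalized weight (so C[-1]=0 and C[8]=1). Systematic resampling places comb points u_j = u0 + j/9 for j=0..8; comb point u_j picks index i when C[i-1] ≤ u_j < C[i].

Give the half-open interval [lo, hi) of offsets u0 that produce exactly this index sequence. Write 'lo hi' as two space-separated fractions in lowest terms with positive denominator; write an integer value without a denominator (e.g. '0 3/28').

7/153 1/17

C = [1/17, 4/17, 4/17, 11/34, 8/17, 21/34, 27/34, 14/17, 1]
j=0 picked index 0: u0 ∈ [0, 1/17)
j=1 picked index 1: u0 ∈ [-8/153, 19/153)
j=2 picked index 3: u0 ∈ [2/153, 31/306)
j=3 picked index 4: u0 ∈ [-1/102, 7/51)
j=4 picked index 5: u0 ∈ [4/153, 53/306)
j=5 picked index 5: u0 ∈ [-13/153, 19/306)
j=6 picked index 6: u0 ∈ [-5/102, 13/102)
j=7 picked index 8: u0 ∈ [7/153, 2/9)
j=8 picked index 8: u0 ∈ [-10/153, 1/9)
intersection: [7/153, 1/17)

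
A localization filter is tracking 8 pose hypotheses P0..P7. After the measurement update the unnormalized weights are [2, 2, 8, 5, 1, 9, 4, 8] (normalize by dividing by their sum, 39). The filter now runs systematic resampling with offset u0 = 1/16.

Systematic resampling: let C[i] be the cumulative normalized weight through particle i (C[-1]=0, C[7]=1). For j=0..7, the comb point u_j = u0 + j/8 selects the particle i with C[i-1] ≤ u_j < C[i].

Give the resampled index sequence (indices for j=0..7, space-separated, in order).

C = [2/39, 4/39, 4/13, 17/39, 6/13, 9/13, 31/39, 1]
j=0: u_0=1/16 ∈ [2/39, 4/39) → index 1
j=1: u_1=3/16 ∈ [4/39, 4/13) → index 2
j=2: u_2=5/16 ∈ [4/13, 17/39) → index 3
j=3: u_3=7/16 ∈ [17/39, 6/13) → index 4
j=4: u_4=9/16 ∈ [6/13, 9/13) → index 5
j=5: u_5=11/16 ∈ [6/13, 9/13) → index 5
j=6: u_6=13/16 ∈ [31/39, 1) → index 7
j=7: u_7=15/16 ∈ [31/39, 1) → index 7

1 2 3 4 5 5 7 7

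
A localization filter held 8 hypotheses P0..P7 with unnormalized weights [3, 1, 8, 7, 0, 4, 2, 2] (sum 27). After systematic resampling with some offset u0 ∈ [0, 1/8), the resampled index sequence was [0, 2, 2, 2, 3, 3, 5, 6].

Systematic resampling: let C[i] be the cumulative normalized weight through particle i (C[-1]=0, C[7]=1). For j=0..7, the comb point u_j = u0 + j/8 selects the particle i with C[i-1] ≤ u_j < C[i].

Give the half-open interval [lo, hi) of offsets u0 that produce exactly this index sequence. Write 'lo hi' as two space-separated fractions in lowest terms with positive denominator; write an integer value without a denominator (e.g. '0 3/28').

5/216 11/216

C = [1/9, 4/27, 4/9, 19/27, 19/27, 23/27, 25/27, 1]
j=0 picked index 0: u0 ∈ [0, 1/9)
j=1 picked index 2: u0 ∈ [5/216, 23/72)
j=2 picked index 2: u0 ∈ [-11/108, 7/36)
j=3 picked index 2: u0 ∈ [-49/216, 5/72)
j=4 picked index 3: u0 ∈ [-1/18, 11/54)
j=5 picked index 3: u0 ∈ [-13/72, 17/216)
j=6 picked index 5: u0 ∈ [-5/108, 11/108)
j=7 picked index 6: u0 ∈ [-5/216, 11/216)
intersection: [5/216, 11/216)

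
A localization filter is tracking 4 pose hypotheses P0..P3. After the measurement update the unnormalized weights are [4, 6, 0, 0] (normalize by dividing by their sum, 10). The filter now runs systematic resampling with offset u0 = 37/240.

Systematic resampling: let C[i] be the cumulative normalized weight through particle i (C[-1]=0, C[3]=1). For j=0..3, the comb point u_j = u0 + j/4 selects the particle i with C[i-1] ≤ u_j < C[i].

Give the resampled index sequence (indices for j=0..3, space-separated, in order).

0 1 1 1

C = [2/5, 1, 1, 1]
j=0: u_0=37/240 ∈ [0, 2/5) → index 0
j=1: u_1=97/240 ∈ [2/5, 1) → index 1
j=2: u_2=157/240 ∈ [2/5, 1) → index 1
j=3: u_3=217/240 ∈ [2/5, 1) → index 1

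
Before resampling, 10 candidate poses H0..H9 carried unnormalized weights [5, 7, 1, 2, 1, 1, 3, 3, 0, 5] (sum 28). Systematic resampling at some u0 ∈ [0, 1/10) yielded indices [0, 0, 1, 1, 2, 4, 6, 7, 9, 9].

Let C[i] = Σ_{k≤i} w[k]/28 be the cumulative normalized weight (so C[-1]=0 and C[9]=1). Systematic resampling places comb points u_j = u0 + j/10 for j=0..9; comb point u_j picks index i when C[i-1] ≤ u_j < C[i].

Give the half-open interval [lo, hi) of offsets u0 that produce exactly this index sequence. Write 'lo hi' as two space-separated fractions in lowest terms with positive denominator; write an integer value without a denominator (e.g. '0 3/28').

1/28 9/140

C = [5/28, 3/7, 13/28, 15/28, 4/7, 17/28, 5/7, 23/28, 23/28, 1]
j=0 picked index 0: u0 ∈ [0, 5/28)
j=1 picked index 0: u0 ∈ [-1/10, 11/140)
j=2 picked index 1: u0 ∈ [-3/140, 8/35)
j=3 picked index 1: u0 ∈ [-17/140, 9/70)
j=4 picked index 2: u0 ∈ [1/35, 9/140)
j=5 picked index 4: u0 ∈ [1/28, 1/14)
j=6 picked index 6: u0 ∈ [1/140, 4/35)
j=7 picked index 7: u0 ∈ [1/70, 17/140)
j=8 picked index 9: u0 ∈ [3/140, 1/5)
j=9 picked index 9: u0 ∈ [-11/140, 1/10)
intersection: [1/28, 9/140)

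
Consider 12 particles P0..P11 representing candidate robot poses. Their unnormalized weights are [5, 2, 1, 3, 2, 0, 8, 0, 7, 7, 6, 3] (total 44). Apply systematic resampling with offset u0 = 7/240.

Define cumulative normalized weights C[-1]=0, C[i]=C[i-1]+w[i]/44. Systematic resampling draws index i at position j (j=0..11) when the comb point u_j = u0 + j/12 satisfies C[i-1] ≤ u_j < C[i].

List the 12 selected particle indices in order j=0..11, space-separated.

C = [5/44, 7/44, 2/11, 1/4, 13/44, 13/44, 21/44, 21/44, 7/11, 35/44, 41/44, 1]
j=0: u_0=7/240 ∈ [0, 5/44) → index 0
j=1: u_1=9/80 ∈ [0, 5/44) → index 0
j=2: u_2=47/240 ∈ [2/11, 1/4) → index 3
j=3: u_3=67/240 ∈ [1/4, 13/44) → index 4
j=4: u_4=29/80 ∈ [13/44, 21/44) → index 6
j=5: u_5=107/240 ∈ [13/44, 21/44) → index 6
j=6: u_6=127/240 ∈ [21/44, 7/11) → index 8
j=7: u_7=49/80 ∈ [21/44, 7/11) → index 8
j=8: u_8=167/240 ∈ [7/11, 35/44) → index 9
j=9: u_9=187/240 ∈ [7/11, 35/44) → index 9
j=10: u_10=69/80 ∈ [35/44, 41/44) → index 10
j=11: u_11=227/240 ∈ [41/44, 1) → index 11

0 0 3 4 6 6 8 8 9 9 10 11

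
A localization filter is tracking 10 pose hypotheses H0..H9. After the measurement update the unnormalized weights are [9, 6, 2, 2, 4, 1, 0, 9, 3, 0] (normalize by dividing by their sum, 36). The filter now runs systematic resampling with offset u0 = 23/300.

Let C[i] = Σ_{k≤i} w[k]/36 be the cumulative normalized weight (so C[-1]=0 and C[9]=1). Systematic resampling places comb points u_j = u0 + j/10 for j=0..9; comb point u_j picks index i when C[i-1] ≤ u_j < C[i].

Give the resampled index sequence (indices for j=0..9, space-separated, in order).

0 0 1 1 3 4 7 7 7 8

C = [1/4, 5/12, 17/36, 19/36, 23/36, 2/3, 2/3, 11/12, 1, 1]
j=0: u_0=23/300 ∈ [0, 1/4) → index 0
j=1: u_1=53/300 ∈ [0, 1/4) → index 0
j=2: u_2=83/300 ∈ [1/4, 5/12) → index 1
j=3: u_3=113/300 ∈ [1/4, 5/12) → index 1
j=4: u_4=143/300 ∈ [17/36, 19/36) → index 3
j=5: u_5=173/300 ∈ [19/36, 23/36) → index 4
j=6: u_6=203/300 ∈ [2/3, 11/12) → index 7
j=7: u_7=233/300 ∈ [2/3, 11/12) → index 7
j=8: u_8=263/300 ∈ [2/3, 11/12) → index 7
j=9: u_9=293/300 ∈ [11/12, 1) → index 8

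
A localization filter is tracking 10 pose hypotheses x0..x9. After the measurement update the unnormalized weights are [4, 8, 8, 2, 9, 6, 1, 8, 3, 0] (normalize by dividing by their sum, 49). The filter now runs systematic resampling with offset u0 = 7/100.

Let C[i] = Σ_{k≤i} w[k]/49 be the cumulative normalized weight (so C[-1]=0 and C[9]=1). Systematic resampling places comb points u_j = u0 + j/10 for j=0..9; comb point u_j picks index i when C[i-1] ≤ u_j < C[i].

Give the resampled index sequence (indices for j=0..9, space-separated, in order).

C = [4/49, 12/49, 20/49, 22/49, 31/49, 37/49, 38/49, 46/49, 1, 1]
j=0: u_0=7/100 ∈ [0, 4/49) → index 0
j=1: u_1=17/100 ∈ [4/49, 12/49) → index 1
j=2: u_2=27/100 ∈ [12/49, 20/49) → index 2
j=3: u_3=37/100 ∈ [12/49, 20/49) → index 2
j=4: u_4=47/100 ∈ [22/49, 31/49) → index 4
j=5: u_5=57/100 ∈ [22/49, 31/49) → index 4
j=6: u_6=67/100 ∈ [31/49, 37/49) → index 5
j=7: u_7=77/100 ∈ [37/49, 38/49) → index 6
j=8: u_8=87/100 ∈ [38/49, 46/49) → index 7
j=9: u_9=97/100 ∈ [46/49, 1) → index 8

0 1 2 2 4 4 5 6 7 8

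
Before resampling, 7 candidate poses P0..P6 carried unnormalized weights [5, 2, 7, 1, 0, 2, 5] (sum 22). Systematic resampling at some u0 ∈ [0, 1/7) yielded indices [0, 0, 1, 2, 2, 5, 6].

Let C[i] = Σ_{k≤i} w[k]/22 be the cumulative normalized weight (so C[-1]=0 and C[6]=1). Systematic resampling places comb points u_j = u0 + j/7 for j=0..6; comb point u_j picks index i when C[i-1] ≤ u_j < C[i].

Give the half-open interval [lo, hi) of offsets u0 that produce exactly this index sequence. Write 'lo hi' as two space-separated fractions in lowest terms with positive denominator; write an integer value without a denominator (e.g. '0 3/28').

0 5/154

C = [5/22, 7/22, 7/11, 15/22, 15/22, 17/22, 1]
j=0 picked index 0: u0 ∈ [0, 5/22)
j=1 picked index 0: u0 ∈ [-1/7, 13/154)
j=2 picked index 1: u0 ∈ [-9/154, 5/154)
j=3 picked index 2: u0 ∈ [-17/154, 16/77)
j=4 picked index 2: u0 ∈ [-39/154, 5/77)
j=5 picked index 5: u0 ∈ [-5/154, 9/154)
j=6 picked index 6: u0 ∈ [-13/154, 1/7)
intersection: [0, 5/154)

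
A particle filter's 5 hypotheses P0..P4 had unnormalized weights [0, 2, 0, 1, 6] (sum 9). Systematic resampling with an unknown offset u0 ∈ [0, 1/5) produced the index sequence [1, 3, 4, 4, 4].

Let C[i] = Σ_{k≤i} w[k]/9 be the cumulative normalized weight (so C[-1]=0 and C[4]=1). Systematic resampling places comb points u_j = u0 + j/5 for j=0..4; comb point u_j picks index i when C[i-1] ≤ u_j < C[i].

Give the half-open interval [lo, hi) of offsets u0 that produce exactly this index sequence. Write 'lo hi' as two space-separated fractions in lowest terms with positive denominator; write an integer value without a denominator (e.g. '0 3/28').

C = [0, 2/9, 2/9, 1/3, 1]
j=0 picked index 1: u0 ∈ [0, 2/9)
j=1 picked index 3: u0 ∈ [1/45, 2/15)
j=2 picked index 4: u0 ∈ [-1/15, 3/5)
j=3 picked index 4: u0 ∈ [-4/15, 2/5)
j=4 picked index 4: u0 ∈ [-7/15, 1/5)
intersection: [1/45, 2/15)

1/45 2/15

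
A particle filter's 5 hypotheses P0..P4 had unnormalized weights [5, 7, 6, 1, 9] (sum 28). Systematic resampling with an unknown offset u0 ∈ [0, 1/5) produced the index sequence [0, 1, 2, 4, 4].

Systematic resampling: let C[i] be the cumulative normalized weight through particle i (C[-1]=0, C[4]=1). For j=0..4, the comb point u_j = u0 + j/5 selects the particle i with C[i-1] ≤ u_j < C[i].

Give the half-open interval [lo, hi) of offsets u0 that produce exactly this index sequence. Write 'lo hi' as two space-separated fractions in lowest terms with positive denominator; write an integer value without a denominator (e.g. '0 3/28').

C = [5/28, 3/7, 9/14, 19/28, 1]
j=0 picked index 0: u0 ∈ [0, 5/28)
j=1 picked index 1: u0 ∈ [-3/140, 8/35)
j=2 picked index 2: u0 ∈ [1/35, 17/70)
j=3 picked index 4: u0 ∈ [11/140, 2/5)
j=4 picked index 4: u0 ∈ [-17/140, 1/5)
intersection: [11/140, 5/28)

11/140 5/28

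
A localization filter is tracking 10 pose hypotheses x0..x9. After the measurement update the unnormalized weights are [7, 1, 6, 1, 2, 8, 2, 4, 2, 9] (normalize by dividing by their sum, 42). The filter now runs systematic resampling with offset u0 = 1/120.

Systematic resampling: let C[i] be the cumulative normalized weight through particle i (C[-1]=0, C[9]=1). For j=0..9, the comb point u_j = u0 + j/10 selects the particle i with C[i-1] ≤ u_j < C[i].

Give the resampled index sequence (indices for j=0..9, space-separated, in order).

0 0 2 2 5 5 6 7 9 9

C = [1/6, 4/21, 1/3, 5/14, 17/42, 25/42, 9/14, 31/42, 11/14, 1]
j=0: u_0=1/120 ∈ [0, 1/6) → index 0
j=1: u_1=13/120 ∈ [0, 1/6) → index 0
j=2: u_2=5/24 ∈ [4/21, 1/3) → index 2
j=3: u_3=37/120 ∈ [4/21, 1/3) → index 2
j=4: u_4=49/120 ∈ [17/42, 25/42) → index 5
j=5: u_5=61/120 ∈ [17/42, 25/42) → index 5
j=6: u_6=73/120 ∈ [25/42, 9/14) → index 6
j=7: u_7=17/24 ∈ [9/14, 31/42) → index 7
j=8: u_8=97/120 ∈ [11/14, 1) → index 9
j=9: u_9=109/120 ∈ [11/14, 1) → index 9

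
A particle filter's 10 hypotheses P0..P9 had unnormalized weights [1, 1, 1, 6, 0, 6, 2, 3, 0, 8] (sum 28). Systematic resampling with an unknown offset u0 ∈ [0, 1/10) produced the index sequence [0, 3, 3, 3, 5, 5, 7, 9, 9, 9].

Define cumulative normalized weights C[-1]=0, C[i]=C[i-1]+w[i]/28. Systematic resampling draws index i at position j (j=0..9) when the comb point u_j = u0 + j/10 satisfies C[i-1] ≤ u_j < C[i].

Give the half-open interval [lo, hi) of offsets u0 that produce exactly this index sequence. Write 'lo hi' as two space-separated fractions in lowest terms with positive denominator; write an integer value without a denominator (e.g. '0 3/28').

C = [1/28, 1/14, 3/28, 9/28, 9/28, 15/28, 17/28, 5/7, 5/7, 1]
j=0 picked index 0: u0 ∈ [0, 1/28)
j=1 picked index 3: u0 ∈ [1/140, 31/140)
j=2 picked index 3: u0 ∈ [-13/140, 17/140)
j=3 picked index 3: u0 ∈ [-27/140, 3/140)
j=4 picked index 5: u0 ∈ [-11/140, 19/140)
j=5 picked index 5: u0 ∈ [-5/28, 1/28)
j=6 picked index 7: u0 ∈ [1/140, 4/35)
j=7 picked index 9: u0 ∈ [1/70, 3/10)
j=8 picked index 9: u0 ∈ [-3/35, 1/5)
j=9 picked index 9: u0 ∈ [-13/70, 1/10)
intersection: [1/70, 3/140)

1/70 3/140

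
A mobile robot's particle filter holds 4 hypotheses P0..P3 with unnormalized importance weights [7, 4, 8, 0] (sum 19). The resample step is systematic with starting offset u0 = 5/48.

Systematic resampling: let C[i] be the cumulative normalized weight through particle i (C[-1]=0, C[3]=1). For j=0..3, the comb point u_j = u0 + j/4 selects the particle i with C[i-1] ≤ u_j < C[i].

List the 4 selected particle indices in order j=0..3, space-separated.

C = [7/19, 11/19, 1, 1]
j=0: u_0=5/48 ∈ [0, 7/19) → index 0
j=1: u_1=17/48 ∈ [0, 7/19) → index 0
j=2: u_2=29/48 ∈ [11/19, 1) → index 2
j=3: u_3=41/48 ∈ [11/19, 1) → index 2

0 0 2 2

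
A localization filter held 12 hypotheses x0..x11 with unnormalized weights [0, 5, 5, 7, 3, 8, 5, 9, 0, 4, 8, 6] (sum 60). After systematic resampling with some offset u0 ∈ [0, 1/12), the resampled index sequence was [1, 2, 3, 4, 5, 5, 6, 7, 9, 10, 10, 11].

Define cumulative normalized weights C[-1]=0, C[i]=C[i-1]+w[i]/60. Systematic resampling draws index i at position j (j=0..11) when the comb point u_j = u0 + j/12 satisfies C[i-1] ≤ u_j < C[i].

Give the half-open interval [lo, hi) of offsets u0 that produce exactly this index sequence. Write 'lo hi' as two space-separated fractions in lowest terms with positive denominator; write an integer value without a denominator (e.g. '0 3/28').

1/30 1/20

C = [0, 1/12, 1/6, 17/60, 1/3, 7/15, 11/20, 7/10, 7/10, 23/30, 9/10, 1]
j=0 picked index 1: u0 ∈ [0, 1/12)
j=1 picked index 2: u0 ∈ [0, 1/12)
j=2 picked index 3: u0 ∈ [0, 7/60)
j=3 picked index 4: u0 ∈ [1/30, 1/12)
j=4 picked index 5: u0 ∈ [0, 2/15)
j=5 picked index 5: u0 ∈ [-1/12, 1/20)
j=6 picked index 6: u0 ∈ [-1/30, 1/20)
j=7 picked index 7: u0 ∈ [-1/30, 7/60)
j=8 picked index 9: u0 ∈ [1/30, 1/10)
j=9 picked index 10: u0 ∈ [1/60, 3/20)
j=10 picked index 10: u0 ∈ [-1/15, 1/15)
j=11 picked index 11: u0 ∈ [-1/60, 1/12)
intersection: [1/30, 1/20)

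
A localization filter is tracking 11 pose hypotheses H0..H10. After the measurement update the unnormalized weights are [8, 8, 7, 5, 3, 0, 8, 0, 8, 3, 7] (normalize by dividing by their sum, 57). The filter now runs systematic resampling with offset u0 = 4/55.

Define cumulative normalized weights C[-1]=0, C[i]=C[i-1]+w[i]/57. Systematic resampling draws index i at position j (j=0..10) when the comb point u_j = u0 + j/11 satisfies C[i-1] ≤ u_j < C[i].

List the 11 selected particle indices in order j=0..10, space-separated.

C = [8/57, 16/57, 23/57, 28/57, 31/57, 31/57, 13/19, 13/19, 47/57, 50/57, 1]
j=0: u_0=4/55 ∈ [0, 8/57) → index 0
j=1: u_1=9/55 ∈ [8/57, 16/57) → index 1
j=2: u_2=14/55 ∈ [8/57, 16/57) → index 1
j=3: u_3=19/55 ∈ [16/57, 23/57) → index 2
j=4: u_4=24/55 ∈ [23/57, 28/57) → index 3
j=5: u_5=29/55 ∈ [28/57, 31/57) → index 4
j=6: u_6=34/55 ∈ [31/57, 13/19) → index 6
j=7: u_7=39/55 ∈ [13/19, 47/57) → index 8
j=8: u_8=4/5 ∈ [13/19, 47/57) → index 8
j=9: u_9=49/55 ∈ [50/57, 1) → index 10
j=10: u_10=54/55 ∈ [50/57, 1) → index 10

0 1 1 2 3 4 6 8 8 10 10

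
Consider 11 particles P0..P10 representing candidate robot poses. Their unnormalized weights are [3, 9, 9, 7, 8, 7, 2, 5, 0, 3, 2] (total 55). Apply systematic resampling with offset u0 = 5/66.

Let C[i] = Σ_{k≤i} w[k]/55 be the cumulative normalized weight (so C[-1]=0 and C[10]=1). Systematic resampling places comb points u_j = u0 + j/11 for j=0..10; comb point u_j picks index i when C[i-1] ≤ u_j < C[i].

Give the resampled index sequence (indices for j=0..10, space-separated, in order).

C = [3/55, 12/55, 21/55, 28/55, 36/55, 43/55, 9/11, 10/11, 10/11, 53/55, 1]
j=0: u_0=5/66 ∈ [3/55, 12/55) → index 1
j=1: u_1=1/6 ∈ [3/55, 12/55) → index 1
j=2: u_2=17/66 ∈ [12/55, 21/55) → index 2
j=3: u_3=23/66 ∈ [12/55, 21/55) → index 2
j=4: u_4=29/66 ∈ [21/55, 28/55) → index 3
j=5: u_5=35/66 ∈ [28/55, 36/55) → index 4
j=6: u_6=41/66 ∈ [28/55, 36/55) → index 4
j=7: u_7=47/66 ∈ [36/55, 43/55) → index 5
j=8: u_8=53/66 ∈ [43/55, 9/11) → index 6
j=9: u_9=59/66 ∈ [9/11, 10/11) → index 7
j=10: u_10=65/66 ∈ [53/55, 1) → index 10

1 1 2 2 3 4 4 5 6 7 10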